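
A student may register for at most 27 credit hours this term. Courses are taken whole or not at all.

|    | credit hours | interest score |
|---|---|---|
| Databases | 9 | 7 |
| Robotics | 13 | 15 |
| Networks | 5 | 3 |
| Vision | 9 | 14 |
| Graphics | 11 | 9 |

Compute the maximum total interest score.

This is an integer program with binary decision variables.
Allowing fractional choices, the relaxed optimum would be about 33.1, but courses are indivisible.
Robotics + Vision: credit hours 13 + 9 = 22 ≤ 27, interest score 15 + 14 = 29.
Networks + Vision + Graphics: credit hours 5 + 9 + 11 = 25 ≤ 27, interest score 3 + 14 + 9 = 26.
Robotics + Networks + Vision: credit hours 13 + 5 + 9 = 27 ≤ 27, interest score 15 + 3 + 14 = 32.
Best is Robotics, Networks, and Vision with total interest score 32.

32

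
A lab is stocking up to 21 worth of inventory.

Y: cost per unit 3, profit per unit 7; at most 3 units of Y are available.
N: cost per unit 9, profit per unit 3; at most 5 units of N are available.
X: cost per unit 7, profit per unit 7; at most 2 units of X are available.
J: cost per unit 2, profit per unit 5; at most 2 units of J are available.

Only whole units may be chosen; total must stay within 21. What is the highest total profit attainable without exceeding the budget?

38

This is a bounded integer knapsack.
3×Y, 1×X, and 1×J: cost 18 ≤ 21, profit 3·7 + 1·7 + 1·5 = 33.
3×Y, 1×X, and 2×J: cost 20 ≤ 21, profit 3·7 + 1·7 + 2·5 = 38.
Best is 38.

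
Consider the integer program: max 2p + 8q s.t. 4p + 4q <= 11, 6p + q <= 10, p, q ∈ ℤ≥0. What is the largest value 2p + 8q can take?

Relaxing integrality, the LP optimum is 22.00 at (p,q) = (0, 2.75), which is not an integer point.
(p,q)=(0,2) is feasible, giving 16.
(p,q)=(1,1) is feasible, giving 10.
(p,q)=(0,1) is feasible, giving 8.
No feasible integer point exceeds 16.

16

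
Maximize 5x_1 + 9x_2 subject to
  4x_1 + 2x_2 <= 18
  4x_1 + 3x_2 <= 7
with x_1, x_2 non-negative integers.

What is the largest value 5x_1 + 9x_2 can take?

18

(x_1,x_2)=(0,2): 4·0+2·2=4≤18, 4·0+3·2=6≤7, objective 18.
(x_1,x_2)=(1,1): 4·1+2·1=6≤18, 4·1+3·1=7≤7, objective 14.
(x_1,x_2)=(0,1): 4·0+2·1=2≤18, 4·0+3·1=3≤7, objective 9.
No feasible integer point exceeds 18.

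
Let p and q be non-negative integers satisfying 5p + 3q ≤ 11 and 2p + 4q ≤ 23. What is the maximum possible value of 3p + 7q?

(p,q)=(0,3) is feasible, giving 21.
(p,q)=(1,2) is feasible, giving 17.
(p,q)=(0,2) is feasible, giving 14.
Maximum is 21 at (p,q)=(0,3).

21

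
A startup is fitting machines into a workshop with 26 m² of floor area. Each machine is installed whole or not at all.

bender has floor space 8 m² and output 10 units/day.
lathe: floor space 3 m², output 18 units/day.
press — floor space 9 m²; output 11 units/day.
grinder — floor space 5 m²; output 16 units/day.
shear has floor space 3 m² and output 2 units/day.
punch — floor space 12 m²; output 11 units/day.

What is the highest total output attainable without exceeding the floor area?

55

bender + lathe + press + grinder: floor space 8 + 3 + 9 + 5 = 25 ≤ 26, output 10 + 18 + 11 + 16 = 55.
lathe + press + grinder + shear: floor space 3 + 9 + 5 + 3 = 20 ≤ 26, output 18 + 11 + 16 + 2 = 47.
Best is bender, lathe, press, and grinder with total output 55.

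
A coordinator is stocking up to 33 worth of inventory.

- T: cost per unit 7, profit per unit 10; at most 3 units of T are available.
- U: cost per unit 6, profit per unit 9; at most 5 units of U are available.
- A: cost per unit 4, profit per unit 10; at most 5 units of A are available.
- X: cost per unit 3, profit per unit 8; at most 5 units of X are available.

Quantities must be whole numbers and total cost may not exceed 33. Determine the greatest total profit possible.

Take 5×A and 4×X: cost 32 ≤ 33, profit 5·10 + 4·8 = 82.
No other integer combination yields more.

82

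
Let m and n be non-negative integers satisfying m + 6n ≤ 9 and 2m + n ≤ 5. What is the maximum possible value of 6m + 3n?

(m,n)=(2,1): 1·2+6·1=8≤9, 2·2+1·1=5≤5, objective 15.
(m,n)=(2,0): 1·2+6·0=2≤9, 2·2+1·0=4≤5, objective 12.
(m,n)=(1,1): 1·1+6·1=7≤9, 2·1+1·1=3≤5, objective 9.
No feasible integer point exceeds 15.

15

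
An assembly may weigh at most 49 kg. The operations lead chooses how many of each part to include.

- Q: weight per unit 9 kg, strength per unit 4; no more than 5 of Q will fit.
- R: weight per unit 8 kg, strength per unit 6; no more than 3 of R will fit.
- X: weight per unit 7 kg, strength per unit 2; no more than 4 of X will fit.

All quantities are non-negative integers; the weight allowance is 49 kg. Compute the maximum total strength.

28

R has the best ratio (6/8); taking only R gives at most 3×6 = 18 (stopped by the supply cap of 3).
Mixing does better — 2×Q, 3×R, and 1×X: weight 49 ≤ 49, strength 2·4 + 3·6 + 1·2 = 28.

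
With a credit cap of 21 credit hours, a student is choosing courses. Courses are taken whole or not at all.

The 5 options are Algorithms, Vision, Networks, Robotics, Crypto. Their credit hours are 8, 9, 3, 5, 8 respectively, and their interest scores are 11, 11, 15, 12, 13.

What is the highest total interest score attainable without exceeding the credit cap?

40

Algorithms + Networks + Crypto: credit hours 8 + 3 + 8 = 19 ≤ 21, interest score 11 + 15 + 13 = 39.
Vision + Networks + Crypto: credit hours 9 + 3 + 8 = 20 ≤ 21, interest score 11 + 15 + 13 = 39.
Networks + Robotics + Crypto: credit hours 3 + 5 + 8 = 16 ≤ 21, interest score 15 + 12 + 13 = 40.
Best is Networks, Robotics, and Crypto with total interest score 40.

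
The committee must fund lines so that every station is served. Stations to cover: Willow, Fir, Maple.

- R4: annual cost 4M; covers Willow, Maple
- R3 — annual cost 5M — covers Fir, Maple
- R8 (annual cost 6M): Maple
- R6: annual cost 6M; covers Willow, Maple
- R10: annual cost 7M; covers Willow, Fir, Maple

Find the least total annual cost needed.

7

The greedy cost-per-new-station heuristic would pick R4 and R3 for 9, but a cheaper cover exists.
R10 alone covers Willow, Fir, Maple — every station.
Total annual cost: 7.
No cover costs less than 7.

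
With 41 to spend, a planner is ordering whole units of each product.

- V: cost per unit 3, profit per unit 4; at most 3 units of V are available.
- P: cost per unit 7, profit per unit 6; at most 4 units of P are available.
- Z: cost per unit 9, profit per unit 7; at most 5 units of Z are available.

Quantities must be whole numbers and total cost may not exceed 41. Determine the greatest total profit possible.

38

V has the best ratio (4/3); taking only V gives at most 3×4 = 12 (stopped by the supply cap of 3).
Mixing does better — 3×V, 2×P, and 2×Z: cost 41 ≤ 41, profit 3·4 + 2·6 + 2·7 = 38.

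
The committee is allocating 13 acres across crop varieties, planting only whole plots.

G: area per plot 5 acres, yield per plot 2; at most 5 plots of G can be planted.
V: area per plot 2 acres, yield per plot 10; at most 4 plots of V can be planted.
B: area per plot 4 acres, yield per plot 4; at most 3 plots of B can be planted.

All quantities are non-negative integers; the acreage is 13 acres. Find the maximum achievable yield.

Take 4×V and 1×B: area 12 ≤ 13, yield 4·10 + 1·4 = 44.
V has the best ratio (10/2) and is taken to its limit of 4; remaining capacity is filled optimally with the others.

44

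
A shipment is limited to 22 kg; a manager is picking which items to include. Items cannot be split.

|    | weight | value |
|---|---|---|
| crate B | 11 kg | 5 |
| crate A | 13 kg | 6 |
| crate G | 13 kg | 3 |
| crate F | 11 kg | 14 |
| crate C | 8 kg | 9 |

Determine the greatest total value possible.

23

Allowing fractional choices, the relaxed optimum would be about 24.4, but items are indivisible.
crate F + crate C: weight 11 + 8 = 19 ≤ 22, value 14 + 9 = 23.
crate A + crate C: weight 13 + 8 = 21 ≤ 22, value 6 + 9 = 15.
crate B + crate F: weight 11 + 11 = 22 ≤ 22, value 5 + 14 = 19.
Best is crate F and crate C with total value 23.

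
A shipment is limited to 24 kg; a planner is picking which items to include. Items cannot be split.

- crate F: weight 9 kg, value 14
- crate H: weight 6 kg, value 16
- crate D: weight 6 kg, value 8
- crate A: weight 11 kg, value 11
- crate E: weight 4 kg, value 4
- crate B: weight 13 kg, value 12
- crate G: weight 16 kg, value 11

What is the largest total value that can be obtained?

Allowing fractional choices, the relaxed optimum would be about 41.0, but items are indivisible.
crate H + crate D + crate A: weight 6 + 6 + 11 = 23 ≤ 24, value 16 + 8 + 11 = 35.
crate F + crate H + crate D: weight 9 + 6 + 6 = 21 ≤ 24, value 14 + 16 + 8 = 38.
crate F + crate H + crate E: weight 9 + 6 + 4 = 19 ≤ 24, value 14 + 16 + 4 = 34.
Best is crate F, crate H, and crate D with total value 38.

38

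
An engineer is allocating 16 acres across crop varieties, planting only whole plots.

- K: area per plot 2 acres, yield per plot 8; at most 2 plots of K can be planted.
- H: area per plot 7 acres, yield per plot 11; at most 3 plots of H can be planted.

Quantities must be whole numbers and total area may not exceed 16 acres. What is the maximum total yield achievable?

K has the best ratio (8/2); taking only K gives at most 2×8 = 16 (stopped by the supply cap of 2).
Mixing does better — 1×K and 2×H: area 16 ≤ 16, yield 1·8 + 2·11 = 30.

30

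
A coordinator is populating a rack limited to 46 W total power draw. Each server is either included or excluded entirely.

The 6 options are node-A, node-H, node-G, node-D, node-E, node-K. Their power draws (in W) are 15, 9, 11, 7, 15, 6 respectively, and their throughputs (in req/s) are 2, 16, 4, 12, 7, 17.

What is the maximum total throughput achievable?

node-H + node-G + node-D + node-K: power draw 9 + 11 + 7 + 6 = 33 ≤ 46, throughput 16 + 4 + 12 + 17 = 49.
node-A + node-H + node-D + node-K: power draw 15 + 9 + 7 + 6 = 37 ≤ 46, throughput 2 + 16 + 12 + 17 = 47.
node-H + node-D + node-E + node-K: power draw 9 + 7 + 15 + 6 = 37 ≤ 46, throughput 16 + 12 + 7 + 17 = 52.
Best is node-H, node-D, node-E, and node-K with total throughput 52.

52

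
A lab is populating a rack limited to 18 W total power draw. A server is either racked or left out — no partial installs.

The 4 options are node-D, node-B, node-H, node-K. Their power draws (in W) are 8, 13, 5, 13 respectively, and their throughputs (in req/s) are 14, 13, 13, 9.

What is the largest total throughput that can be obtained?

node-B + node-H: power draw 13 + 5 = 18 ≤ 18, throughput 13 + 13 = 26.
node-D + node-H: power draw 8 + 5 = 13 ≤ 18, throughput 14 + 13 = 27.
Best is node-D and node-H with total throughput 27.

27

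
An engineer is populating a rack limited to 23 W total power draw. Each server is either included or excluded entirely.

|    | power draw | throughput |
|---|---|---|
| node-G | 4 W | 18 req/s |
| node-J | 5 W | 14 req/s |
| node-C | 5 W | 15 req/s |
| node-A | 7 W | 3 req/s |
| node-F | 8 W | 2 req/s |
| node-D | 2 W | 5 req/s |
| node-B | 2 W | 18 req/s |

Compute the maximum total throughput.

70

Take node-G, node-J, node-C, node-D, and node-B: power draw 4 + 5 + 5 + 2 + 2 = 18 ≤ 23, throughput 18 + 14 + 15 + 5 + 18 = 70.
No other feasible combination does better.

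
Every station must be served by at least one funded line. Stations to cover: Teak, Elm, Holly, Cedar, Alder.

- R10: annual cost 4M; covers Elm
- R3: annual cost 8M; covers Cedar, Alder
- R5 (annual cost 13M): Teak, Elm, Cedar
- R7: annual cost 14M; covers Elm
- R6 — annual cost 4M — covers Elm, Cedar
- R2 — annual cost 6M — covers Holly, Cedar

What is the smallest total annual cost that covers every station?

27

The greedy cost-per-new-station heuristic would pick R6, R2, R3, and R5 for 31, but a cheaper cover exists.
Choose R3, R5, and R2: together they cover Teak, Elm, Holly, Cedar, Alder — every station.
Total annual cost: 8 + 13 + 6 = 27.
No cover costs less than 27.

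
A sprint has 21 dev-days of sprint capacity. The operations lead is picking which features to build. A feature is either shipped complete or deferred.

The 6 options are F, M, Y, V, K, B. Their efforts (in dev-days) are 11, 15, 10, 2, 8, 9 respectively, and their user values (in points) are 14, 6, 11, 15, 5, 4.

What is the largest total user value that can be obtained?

Allowing fractional choices, the relaxed optimum would be about 37.8, but features are indivisible.
Y + V + K: effort 10 + 2 + 8 = 20 ≤ 21, user value 11 + 15 + 5 = 31.
F + V + K: effort 11 + 2 + 8 = 21 ≤ 21, user value 14 + 15 + 5 = 34.
Best is F, V, and K with total user value 34.

34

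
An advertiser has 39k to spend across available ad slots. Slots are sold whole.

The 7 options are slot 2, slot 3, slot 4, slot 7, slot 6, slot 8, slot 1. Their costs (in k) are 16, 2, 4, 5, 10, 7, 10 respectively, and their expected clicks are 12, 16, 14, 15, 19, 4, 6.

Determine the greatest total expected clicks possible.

76

slot 3 + slot 4 + slot 7 + slot 6 + slot 1: cost 2 + 4 + 5 + 10 + 10 = 31 ≤ 39, expected clicks 16 + 14 + 15 + 19 + 6 = 70.
slot 3 + slot 4 + slot 7 + slot 6 + slot 8 + slot 1: cost 2 + 4 + 5 + 10 + 7 + 10 = 38 ≤ 39, expected clicks 16 + 14 + 15 + 19 + 4 + 6 = 74.
slot 2 + slot 3 + slot 4 + slot 7 + slot 6: cost 16 + 2 + 4 + 5 + 10 = 37 ≤ 39, expected clicks 12 + 16 + 14 + 15 + 19 = 76.
Best is slot 2, slot 3, slot 4, slot 7, and slot 6 with total expected clicks 76.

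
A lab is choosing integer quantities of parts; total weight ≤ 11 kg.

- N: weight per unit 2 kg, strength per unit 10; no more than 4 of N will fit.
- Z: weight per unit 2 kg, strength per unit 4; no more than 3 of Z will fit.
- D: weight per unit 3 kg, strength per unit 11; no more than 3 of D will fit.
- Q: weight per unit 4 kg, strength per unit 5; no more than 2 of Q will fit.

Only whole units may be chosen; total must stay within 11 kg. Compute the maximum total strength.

51

Take 4×N and 1×D: weight 11 ≤ 11, strength 4·10 + 1·11 = 51.
N has the best ratio (10/2) and is taken to its limit of 4; remaining capacity is filled optimally with the others.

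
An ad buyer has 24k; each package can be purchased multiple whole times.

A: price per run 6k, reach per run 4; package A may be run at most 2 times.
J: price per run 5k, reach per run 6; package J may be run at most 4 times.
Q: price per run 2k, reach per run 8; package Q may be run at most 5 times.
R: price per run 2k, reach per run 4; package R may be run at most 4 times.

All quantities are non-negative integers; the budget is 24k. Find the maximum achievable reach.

62

2×J, 5×Q, and 2×R: price 24 ≤ 24, reach 2·6 + 5·8 + 2·4 = 60.
1×J, 5×Q, and 4×R: price 23 ≤ 24, reach 1·6 + 5·8 + 4·4 = 62.
Best is 62.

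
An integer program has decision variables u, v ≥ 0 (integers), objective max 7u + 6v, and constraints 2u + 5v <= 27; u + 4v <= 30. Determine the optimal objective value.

91

The continuous relaxation peaks at (13.5, 0) with value 94.50; rounding to a feasible lattice point costs some objective.
(u,v)=(13,0): 2·13+5·0=26≤27, 1·13+4·0=13≤30, objective 91.
(u,v)=(12,0): 2·12+5·0=24≤27, 1·12+4·0=12≤30, objective 84.
No feasible integer point exceeds 91.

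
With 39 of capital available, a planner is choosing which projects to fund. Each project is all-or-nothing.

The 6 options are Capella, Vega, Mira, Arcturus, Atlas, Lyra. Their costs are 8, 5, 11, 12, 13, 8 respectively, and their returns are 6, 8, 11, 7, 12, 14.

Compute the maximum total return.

45

Treat it as a binary knapsack problem.
Vega + Mira + Atlas + Lyra: cost 5 + 11 + 13 + 8 = 37 ≤ 39, return 8 + 11 + 12 + 14 = 45.
Vega + Arcturus + Atlas + Lyra: cost 5 + 12 + 13 + 8 = 38 ≤ 39, return 8 + 7 + 12 + 14 = 41.
Best is Vega, Mira, Atlas, and Lyra with total return 45.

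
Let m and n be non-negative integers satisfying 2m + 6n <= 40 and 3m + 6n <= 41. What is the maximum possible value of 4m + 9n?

58

The continuous relaxation peaks at (1, 6.33) with value 61.00; rounding to a feasible lattice point costs some objective.
(m,n)=(1,6): 2·1+6·6=38≤40, 3·1+6·6=39≤41, objective 58.
(m,n)=(0,6): 2·0+6·6=36≤40, 3·0+6·6=36≤41, objective 54.
(m,n)=(2,5): 2·2+6·5=34≤40, 3·2+6·5=36≤41, objective 53.
Maximum is 58 at (m,n)=(1,6).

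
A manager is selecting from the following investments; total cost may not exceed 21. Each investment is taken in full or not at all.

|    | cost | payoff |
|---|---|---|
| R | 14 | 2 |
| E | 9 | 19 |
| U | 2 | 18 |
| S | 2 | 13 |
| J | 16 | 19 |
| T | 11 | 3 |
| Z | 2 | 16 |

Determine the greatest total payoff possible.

Take E, U, S, and Z: cost 9 + 2 + 2 + 2 = 15 ≤ 21, payoff 19 + 18 + 13 + 16 = 66.
No other feasible combination does better.

66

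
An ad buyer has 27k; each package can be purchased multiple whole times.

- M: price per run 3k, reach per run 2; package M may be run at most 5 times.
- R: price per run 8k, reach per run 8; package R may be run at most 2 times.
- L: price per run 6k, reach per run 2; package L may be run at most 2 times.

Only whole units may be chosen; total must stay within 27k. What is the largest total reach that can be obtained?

R has the best ratio (8/8); taking only R gives at most 2×8 = 16 (stopped by the supply cap of 2).
Mixing does better — 3×M and 2×R: price 25 ≤ 27, reach 3·2 + 2·8 = 22.

22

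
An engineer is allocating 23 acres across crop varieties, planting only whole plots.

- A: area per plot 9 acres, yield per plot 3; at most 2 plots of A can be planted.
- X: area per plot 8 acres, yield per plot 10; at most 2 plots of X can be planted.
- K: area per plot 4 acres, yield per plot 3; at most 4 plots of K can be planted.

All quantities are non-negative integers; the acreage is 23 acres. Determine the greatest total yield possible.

X has the best ratio (10/8); taking only X gives at most 2×10 = 20 (stopped by the area limit).
Mixing does better — 2×X and 1×K: area 20 ≤ 23, yield 2·10 + 1·3 = 23.

23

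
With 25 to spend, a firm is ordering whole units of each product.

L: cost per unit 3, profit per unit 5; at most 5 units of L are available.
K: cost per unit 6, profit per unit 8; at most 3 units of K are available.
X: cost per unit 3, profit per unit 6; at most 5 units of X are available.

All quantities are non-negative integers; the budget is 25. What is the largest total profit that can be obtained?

This is a bounded integer knapsack.
Take 3×L and 5×X: cost 24 ≤ 25, profit 3·5 + 5·6 = 45.
X has the best ratio (6/3) and is taken to its limit of 5; remaining capacity is filled optimally with the others.

45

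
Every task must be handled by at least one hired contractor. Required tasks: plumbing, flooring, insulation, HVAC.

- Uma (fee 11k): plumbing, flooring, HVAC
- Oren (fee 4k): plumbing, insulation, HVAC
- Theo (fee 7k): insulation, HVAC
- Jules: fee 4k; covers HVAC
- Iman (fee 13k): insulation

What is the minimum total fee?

Choose Uma and Oren: together they cover plumbing, flooring, insulation, HVAC — every task.
Total fee: 11 + 4 = 15.

15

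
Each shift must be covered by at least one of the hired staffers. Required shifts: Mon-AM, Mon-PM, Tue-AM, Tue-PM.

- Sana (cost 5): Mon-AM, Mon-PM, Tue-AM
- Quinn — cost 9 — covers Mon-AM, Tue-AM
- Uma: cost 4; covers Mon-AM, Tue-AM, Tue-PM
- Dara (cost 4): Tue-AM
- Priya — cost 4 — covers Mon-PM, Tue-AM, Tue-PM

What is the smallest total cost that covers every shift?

8

Choose Uma and Priya: together they cover Mon-AM, Mon-PM, Tue-AM, Tue-PM — every shift.
Total cost: 4 + 4 = 8.
No cover costs less than 8.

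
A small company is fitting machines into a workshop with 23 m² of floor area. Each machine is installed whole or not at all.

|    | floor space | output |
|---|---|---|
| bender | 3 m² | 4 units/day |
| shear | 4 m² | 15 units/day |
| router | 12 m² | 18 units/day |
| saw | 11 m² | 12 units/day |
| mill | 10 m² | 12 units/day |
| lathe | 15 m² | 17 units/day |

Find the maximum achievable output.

Treat it as a binary knapsack problem.
Take bender, shear, and router: floor space 3 + 4 + 12 = 19 ≤ 23, output 4 + 15 + 18 = 37.
No other feasible combination does better.

37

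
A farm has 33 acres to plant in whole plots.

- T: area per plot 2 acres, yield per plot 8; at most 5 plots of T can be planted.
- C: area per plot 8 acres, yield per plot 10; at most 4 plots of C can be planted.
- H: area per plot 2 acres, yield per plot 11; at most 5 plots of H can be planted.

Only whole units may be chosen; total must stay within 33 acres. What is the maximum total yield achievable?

105

Take 5×T, 1×C, and 5×H: area 28 ≤ 33, yield 5·8 + 1·10 + 5·11 = 105.
H has the best ratio (11/2) and is taken to its limit of 5; remaining capacity is filled optimally with the others.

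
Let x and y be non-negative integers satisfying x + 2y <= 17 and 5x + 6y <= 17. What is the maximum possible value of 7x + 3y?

21

Relaxing integrality, the LP optimum is 23.80 at (x,y) = (3.4, 0), which is not an integer point.
(x,y)=(3,0): 1·3+2·0=3≤17, 5·3+6·0=15≤17, objective 21.
(x,y)=(2,1): 1·2+2·1=4≤17, 5·2+6·1=16≤17, objective 17.
(x,y)=(2,0): 1·2+2·0=2≤17, 5·2+6·0=10≤17, objective 14.
Maximum is 21 at (x,y)=(3,0).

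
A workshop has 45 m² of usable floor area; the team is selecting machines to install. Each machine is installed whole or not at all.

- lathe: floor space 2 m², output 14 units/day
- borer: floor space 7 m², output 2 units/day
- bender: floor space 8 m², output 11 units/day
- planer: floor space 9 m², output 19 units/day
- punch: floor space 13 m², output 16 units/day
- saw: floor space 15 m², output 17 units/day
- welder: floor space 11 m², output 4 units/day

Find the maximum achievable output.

66

Take lathe, planer, punch, and saw: floor space 2 + 9 + 13 + 15 = 39 ≤ 45, output 14 + 19 + 16 + 17 = 66.
No other feasible combination does better.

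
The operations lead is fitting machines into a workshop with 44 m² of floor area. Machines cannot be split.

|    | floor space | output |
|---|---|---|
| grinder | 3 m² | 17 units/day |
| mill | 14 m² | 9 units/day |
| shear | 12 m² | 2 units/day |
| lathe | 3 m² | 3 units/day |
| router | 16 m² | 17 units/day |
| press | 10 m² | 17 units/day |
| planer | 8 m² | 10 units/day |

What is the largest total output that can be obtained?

Treat it as a binary knapsack problem.
grinder + lathe + router + press + planer: floor space 3 + 3 + 16 + 10 + 8 = 40 ≤ 44, output 17 + 3 + 17 + 17 + 10 = 64.
grinder + router + press + planer: floor space 3 + 16 + 10 + 8 = 37 ≤ 44, output 17 + 17 + 17 + 10 = 61.
Best is grinder, lathe, router, press, and planer with total output 64.

64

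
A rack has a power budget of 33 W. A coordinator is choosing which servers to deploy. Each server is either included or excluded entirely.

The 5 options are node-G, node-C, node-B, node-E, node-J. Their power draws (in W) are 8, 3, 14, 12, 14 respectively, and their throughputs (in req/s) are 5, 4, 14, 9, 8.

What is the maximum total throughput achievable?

node-C + node-B + node-J: power draw 3 + 14 + 14 = 31 ≤ 33, throughput 4 + 14 + 8 = 26.
node-G + node-C + node-B: power draw 8 + 3 + 14 = 25 ≤ 33, throughput 5 + 4 + 14 = 23.
node-C + node-B + node-E: power draw 3 + 14 + 12 = 29 ≤ 33, throughput 4 + 14 + 9 = 27.
Best is node-C, node-B, and node-E with total throughput 27.

27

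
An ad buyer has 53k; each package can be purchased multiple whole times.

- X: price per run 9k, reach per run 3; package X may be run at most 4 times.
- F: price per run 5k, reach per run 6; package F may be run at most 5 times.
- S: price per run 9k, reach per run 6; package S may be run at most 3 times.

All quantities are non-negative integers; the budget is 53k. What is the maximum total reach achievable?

1×X, 5×F, and 2×S: price 52 ≤ 53, reach 1·3 + 5·6 + 2·6 = 45.
5×F and 3×S: price 52 ≤ 53, reach 5·6 + 3·6 = 48.
Best is 48.

48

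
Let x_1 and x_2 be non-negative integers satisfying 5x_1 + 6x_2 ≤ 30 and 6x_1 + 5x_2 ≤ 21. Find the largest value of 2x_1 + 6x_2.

24

The continuous relaxation peaks at (0, 4.2) with value 25.20; rounding to a feasible lattice point costs some objective.
(x_1,x_2)=(0,4): 5·0+6·4=24≤30, 6·0+5·4=20≤21, objective 24.
(x_1,x_2)=(1,3): 5·1+6·3=23≤30, 6·1+5·3=21≤21, objective 20.
(x_1,x_2)=(0,3): 5·0+6·3=18≤30, 6·0+5·3=15≤21, objective 18.
The best lattice point is (0,4), giving 24.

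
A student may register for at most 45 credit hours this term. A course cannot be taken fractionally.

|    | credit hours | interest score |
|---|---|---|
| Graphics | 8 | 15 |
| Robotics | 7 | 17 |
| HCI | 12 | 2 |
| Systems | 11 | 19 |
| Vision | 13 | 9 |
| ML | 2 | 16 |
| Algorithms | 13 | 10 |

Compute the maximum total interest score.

77

Allowing fractional choices, the relaxed optimum would be about 79.8, but courses are indivisible.
Graphics + Robotics + Systems + ML + Algorithms: credit hours 8 + 7 + 11 + 2 + 13 = 41 ≤ 45, interest score 15 + 17 + 19 + 16 + 10 = 77.
Graphics + Robotics + Systems + Vision + ML: credit hours 8 + 7 + 11 + 13 + 2 = 41 ≤ 45, interest score 15 + 17 + 19 + 9 + 16 = 76.
Graphics + Robotics + HCI + Systems + ML: credit hours 8 + 7 + 12 + 11 + 2 = 40 ≤ 45, interest score 15 + 17 + 2 + 19 + 16 = 69.
Best is Graphics, Robotics, Systems, ML, and Algorithms with total interest score 77.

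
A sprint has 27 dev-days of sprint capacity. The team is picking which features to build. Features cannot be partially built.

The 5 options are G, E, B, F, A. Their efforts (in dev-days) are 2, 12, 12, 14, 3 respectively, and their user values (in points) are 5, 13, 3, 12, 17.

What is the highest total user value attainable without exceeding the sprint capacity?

This is an integer program with binary decision variables.
Take G, E, and A: effort 2 + 12 + 3 = 17 ≤ 27, user value 5 + 13 + 17 = 35.
No other feasible combination does better.

35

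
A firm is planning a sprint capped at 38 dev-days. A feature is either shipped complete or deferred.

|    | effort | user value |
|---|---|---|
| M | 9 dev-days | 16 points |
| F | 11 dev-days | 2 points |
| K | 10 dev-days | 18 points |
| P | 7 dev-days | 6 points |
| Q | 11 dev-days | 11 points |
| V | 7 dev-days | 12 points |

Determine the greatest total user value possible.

57

M + K + Q + V: effort 9 + 10 + 11 + 7 = 37 ≤ 38, user value 16 + 18 + 11 + 12 = 57.
M + K + P + Q: effort 9 + 10 + 7 + 11 = 37 ≤ 38, user value 16 + 18 + 6 + 11 = 51.
M + K + P + V: effort 9 + 10 + 7 + 7 = 33 ≤ 38, user value 16 + 18 + 6 + 12 = 52.
Best is M, K, Q, and V with total user value 57.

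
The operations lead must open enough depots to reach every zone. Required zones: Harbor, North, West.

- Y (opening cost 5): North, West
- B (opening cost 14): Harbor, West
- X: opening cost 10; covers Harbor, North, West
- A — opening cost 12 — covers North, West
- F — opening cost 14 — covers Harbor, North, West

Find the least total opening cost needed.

This is an integer covering problem.
The greedy cost-per-new-zone heuristic would pick Y and X for 15, but a cheaper cover exists.
X alone covers Harbor, North, West — every zone.
Total opening cost: 10.
No cover costs less than 10.

10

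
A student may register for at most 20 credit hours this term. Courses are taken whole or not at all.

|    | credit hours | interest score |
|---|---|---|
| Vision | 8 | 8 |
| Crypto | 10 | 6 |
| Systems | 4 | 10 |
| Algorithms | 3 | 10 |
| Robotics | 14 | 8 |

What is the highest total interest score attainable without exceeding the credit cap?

This is a 0-1 knapsack instance.
Take Vision, Systems, and Algorithms: credit hours 8 + 4 + 3 = 15 ≤ 20, interest score 8 + 10 + 10 = 28.
No other feasible combination does better.

28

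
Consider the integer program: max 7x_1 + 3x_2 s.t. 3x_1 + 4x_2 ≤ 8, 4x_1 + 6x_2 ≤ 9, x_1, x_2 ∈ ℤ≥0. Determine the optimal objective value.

14

The continuous relaxation peaks at (2.25, 0) with value 15.75; rounding to a feasible lattice point costs some objective.
(x_1,x_2)=(2,0): 3·2+4·0=6≤8, 4·2+6·0=8≤9, objective 14.
(x_1,x_2)=(1,0): 3·1+4·0=3≤8, 4·1+6·0=4≤9, objective 7.
The best lattice point is (2,0), giving 14.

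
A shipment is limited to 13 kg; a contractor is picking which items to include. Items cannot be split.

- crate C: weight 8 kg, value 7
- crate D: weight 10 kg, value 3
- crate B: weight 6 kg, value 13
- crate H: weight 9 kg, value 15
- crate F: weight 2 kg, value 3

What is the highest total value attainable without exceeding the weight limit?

Allowing fractional choices, the relaxed optimum would be about 24.7, but items are indivisible.
crate H: weight 9 ≤ 13, value 15.
crate H + crate F: weight 9 + 2 = 11 ≤ 13, value 15 + 3 = 18.
crate B + crate F: weight 6 + 2 = 8 ≤ 13, value 13 + 3 = 16.
Best is crate H and crate F with total value 18.

18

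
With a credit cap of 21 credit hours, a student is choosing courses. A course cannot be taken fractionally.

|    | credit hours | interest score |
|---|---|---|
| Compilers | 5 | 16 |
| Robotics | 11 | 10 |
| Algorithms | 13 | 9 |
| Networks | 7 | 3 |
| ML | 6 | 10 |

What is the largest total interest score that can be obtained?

29

Allowing fractional choices, the relaxed optimum would be about 35.1, but courses are indivisible.
Compilers + Networks + ML: credit hours 5 + 7 + 6 = 18 ≤ 21, interest score 16 + 3 + 10 = 29.
Compilers + ML: credit hours 5 + 6 = 11 ≤ 21, interest score 16 + 10 = 26.
Best is Compilers, Networks, and ML with total interest score 29.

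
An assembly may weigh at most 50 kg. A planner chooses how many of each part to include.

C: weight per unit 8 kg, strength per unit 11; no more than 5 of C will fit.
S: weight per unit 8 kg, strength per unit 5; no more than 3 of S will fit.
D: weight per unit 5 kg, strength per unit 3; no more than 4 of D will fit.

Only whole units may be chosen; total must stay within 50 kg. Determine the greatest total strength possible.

This is a bounded integer knapsack.
Take 5×C and 2×D: weight 50 ≤ 50, strength 5·11 + 2·3 = 61.
C has the best ratio (11/8) and is taken to its limit of 5; remaining capacity is filled optimally with the others.

61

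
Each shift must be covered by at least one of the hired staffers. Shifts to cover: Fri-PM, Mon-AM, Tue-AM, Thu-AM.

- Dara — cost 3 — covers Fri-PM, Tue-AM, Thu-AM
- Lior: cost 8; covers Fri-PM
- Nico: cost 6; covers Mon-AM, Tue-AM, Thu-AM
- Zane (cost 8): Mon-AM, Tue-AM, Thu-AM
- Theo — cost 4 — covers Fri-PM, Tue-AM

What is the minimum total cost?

Choose Dara and Nico: together they cover Fri-PM, Mon-AM, Tue-AM, Thu-AM — every shift.
Total cost: 3 + 6 = 9.

9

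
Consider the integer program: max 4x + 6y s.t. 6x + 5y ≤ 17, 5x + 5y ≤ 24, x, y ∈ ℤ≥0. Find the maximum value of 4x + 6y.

18

(x,y)=(0,3) is feasible, giving 18.
(x,y)=(1,2) is feasible, giving 16.
(x,y)=(0,2) is feasible, giving 12.
The best lattice point is (0,3), giving 18.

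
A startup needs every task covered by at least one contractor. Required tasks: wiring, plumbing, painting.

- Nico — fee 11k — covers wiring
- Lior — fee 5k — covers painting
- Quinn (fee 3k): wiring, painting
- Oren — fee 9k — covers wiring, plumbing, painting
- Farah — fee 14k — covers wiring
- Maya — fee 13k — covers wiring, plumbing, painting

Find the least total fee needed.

The greedy cost-per-new-task heuristic would pick Quinn and Oren for 12, but a cheaper cover exists.
Oren alone covers wiring, plumbing, painting — every task.
Total fee: 9.
No cover costs less than 9.

9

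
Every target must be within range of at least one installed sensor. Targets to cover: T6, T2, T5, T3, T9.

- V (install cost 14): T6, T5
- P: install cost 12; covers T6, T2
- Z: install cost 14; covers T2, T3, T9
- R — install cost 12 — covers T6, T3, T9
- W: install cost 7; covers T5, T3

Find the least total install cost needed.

The greedy cost-per-new-target heuristic would pick W, P, and R for 31, but a cheaper cover exists.
Choose V and Z: together they cover T6, T2, T5, T3, T9 — every target.
Total install cost: 14 + 14 = 28.
No cover costs less than 28.

28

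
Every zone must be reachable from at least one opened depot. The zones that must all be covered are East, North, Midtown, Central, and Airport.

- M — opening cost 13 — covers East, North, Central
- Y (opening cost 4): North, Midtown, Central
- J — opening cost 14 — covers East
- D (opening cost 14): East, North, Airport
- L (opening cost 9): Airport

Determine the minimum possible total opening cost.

This is an integer covering problem.
Choose Y and D: together they cover East, North, Midtown, Central, Airport — every zone.
Total opening cost: 4 + 14 = 18.
No cover costs less than 18.

18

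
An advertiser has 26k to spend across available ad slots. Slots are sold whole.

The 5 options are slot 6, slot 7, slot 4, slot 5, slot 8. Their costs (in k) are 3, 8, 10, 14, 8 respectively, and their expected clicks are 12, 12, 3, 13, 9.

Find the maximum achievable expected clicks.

37

slot 6 + slot 5 + slot 8: cost 3 + 14 + 8 = 25 ≤ 26, expected clicks 12 + 13 + 9 = 34.
slot 6 + slot 7 + slot 8: cost 3 + 8 + 8 = 19 ≤ 26, expected clicks 12 + 12 + 9 = 33.
slot 6 + slot 7 + slot 5: cost 3 + 8 + 14 = 25 ≤ 26, expected clicks 12 + 12 + 13 = 37.
Best is slot 6, slot 7, and slot 5 with total expected clicks 37.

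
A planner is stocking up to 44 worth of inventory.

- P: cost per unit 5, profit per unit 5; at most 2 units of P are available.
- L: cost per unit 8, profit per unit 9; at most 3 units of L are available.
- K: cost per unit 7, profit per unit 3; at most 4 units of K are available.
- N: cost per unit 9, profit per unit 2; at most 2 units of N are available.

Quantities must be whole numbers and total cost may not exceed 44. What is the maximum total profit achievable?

40

2×P, 3×L, and 1×K: cost 41 ≤ 44, profit 2·5 + 3·9 + 1·3 = 40.
2×P, 3×L, and 1×N: cost 43 ≤ 44, profit 2·5 + 3·9 + 1·2 = 39.
Best is 40.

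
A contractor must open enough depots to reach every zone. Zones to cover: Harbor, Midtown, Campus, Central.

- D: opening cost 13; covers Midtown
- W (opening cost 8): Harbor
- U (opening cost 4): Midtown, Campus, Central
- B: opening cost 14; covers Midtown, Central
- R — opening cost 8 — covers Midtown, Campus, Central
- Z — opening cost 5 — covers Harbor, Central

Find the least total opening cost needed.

9

This is a weighted set-cover instance.
Choose U and Z: together they cover Harbor, Midtown, Campus, Central — every zone.
Total opening cost: 4 + 5 = 9.
No cover costs less than 9.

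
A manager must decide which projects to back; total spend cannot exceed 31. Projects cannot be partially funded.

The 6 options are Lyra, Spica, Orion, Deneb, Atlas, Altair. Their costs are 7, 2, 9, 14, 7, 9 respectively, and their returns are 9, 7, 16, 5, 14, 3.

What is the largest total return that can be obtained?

46

Lyra + Spica + Orion + Atlas: cost 7 + 2 + 9 + 7 = 25 ≤ 31, return 9 + 7 + 16 + 14 = 46.
Lyra + Orion + Atlas: cost 7 + 9 + 7 = 23 ≤ 31, return 9 + 16 + 14 = 39.
Spica + Orion + Atlas + Altair: cost 2 + 9 + 7 + 9 = 27 ≤ 31, return 7 + 16 + 14 + 3 = 40.
Best is Lyra, Spica, Orion, and Atlas with total return 46.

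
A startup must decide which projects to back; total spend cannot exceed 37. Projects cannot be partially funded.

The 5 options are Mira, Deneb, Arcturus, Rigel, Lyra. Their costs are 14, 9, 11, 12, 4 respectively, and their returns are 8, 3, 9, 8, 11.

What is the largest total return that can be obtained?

31

Take Deneb, Arcturus, Rigel, and Lyra: cost 9 + 11 + 12 + 4 = 36 ≤ 37, return 3 + 9 + 8 + 11 = 31.
No other feasible combination does better.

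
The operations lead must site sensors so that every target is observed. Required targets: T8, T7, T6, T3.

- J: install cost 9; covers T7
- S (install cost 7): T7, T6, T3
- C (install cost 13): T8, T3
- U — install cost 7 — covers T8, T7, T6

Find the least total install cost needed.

Choose S and U: together they cover T8, T7, T6, T3 — every target.
Total install cost: 7 + 7 = 14.
No cover costs less than 14.

14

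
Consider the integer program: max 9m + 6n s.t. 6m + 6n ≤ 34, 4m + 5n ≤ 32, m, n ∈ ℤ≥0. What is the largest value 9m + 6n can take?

45

The continuous relaxation peaks at (5.67, 0) with value 51.00; rounding to a feasible lattice point costs some objective.
(m,n)=(5,0) is feasible, giving 45.
(m,n)=(4,1) is feasible, giving 42.
(m,n)=(4,0) is feasible, giving 36.
The best lattice point is (5,0), giving 45.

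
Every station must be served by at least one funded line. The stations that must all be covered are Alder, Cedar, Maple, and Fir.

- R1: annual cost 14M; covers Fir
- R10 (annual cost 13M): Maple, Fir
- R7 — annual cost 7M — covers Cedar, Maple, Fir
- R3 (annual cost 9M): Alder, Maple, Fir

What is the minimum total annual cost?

16

Choose R7 and R3: together they cover Alder, Cedar, Maple, Fir — every station.
Total annual cost: 7 + 9 = 16.
No cover costs less than 16.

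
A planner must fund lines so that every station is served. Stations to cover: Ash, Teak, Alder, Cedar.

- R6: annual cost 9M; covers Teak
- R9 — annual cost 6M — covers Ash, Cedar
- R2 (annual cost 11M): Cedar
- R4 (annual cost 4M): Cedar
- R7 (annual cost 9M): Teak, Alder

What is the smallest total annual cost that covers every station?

This is a weighted set-cover instance.
Choose R9 and R7: together they cover Ash, Teak, Alder, Cedar — every station.
Total annual cost: 6 + 9 = 15.
No cover costs less than 15.

15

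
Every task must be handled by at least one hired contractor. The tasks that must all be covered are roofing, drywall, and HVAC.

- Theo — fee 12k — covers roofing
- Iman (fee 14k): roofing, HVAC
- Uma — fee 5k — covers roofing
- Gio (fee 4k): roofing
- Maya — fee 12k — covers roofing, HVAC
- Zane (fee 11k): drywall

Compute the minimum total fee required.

23

The greedy cost-per-new-task heuristic would pick Gio, Zane, and Maya for 27, but a cheaper cover exists.
Choose Maya and Zane: together they cover roofing, drywall, HVAC — every task.
Total fee: 12 + 11 = 23.
No cover costs less than 23.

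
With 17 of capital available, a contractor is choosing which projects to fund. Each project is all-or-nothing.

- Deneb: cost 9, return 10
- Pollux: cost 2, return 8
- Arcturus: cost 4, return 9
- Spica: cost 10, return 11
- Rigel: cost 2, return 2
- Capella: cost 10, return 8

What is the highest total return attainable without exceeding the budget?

Allowing fractional choices, the relaxed optimum would be about 29.2, but projects are indivisible.
Pollux + Arcturus + Spica: cost 2 + 4 + 10 = 16 ≤ 17, return 8 + 9 + 11 = 28.
Deneb + Pollux + Arcturus + Rigel: cost 9 + 2 + 4 + 2 = 17 ≤ 17, return 10 + 8 + 9 + 2 = 29.
Best is Deneb, Pollux, Arcturus, and Rigel with total return 29.

29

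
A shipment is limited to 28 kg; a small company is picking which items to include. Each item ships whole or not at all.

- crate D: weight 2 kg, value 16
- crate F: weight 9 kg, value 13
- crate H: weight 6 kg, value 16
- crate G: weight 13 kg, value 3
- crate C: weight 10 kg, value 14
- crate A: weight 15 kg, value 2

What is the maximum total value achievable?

Allowing fractional choices, the relaxed optimum would be about 59.2, but items are indivisible.
crate D + crate H + crate C: weight 2 + 6 + 10 = 18 ≤ 28, value 16 + 16 + 14 = 46.
crate D + crate F + crate H: weight 2 + 9 + 6 = 17 ≤ 28, value 16 + 13 + 16 = 45.
crate D + crate F + crate H + crate C: weight 2 + 9 + 6 + 10 = 27 ≤ 28, value 16 + 13 + 16 + 14 = 59.
Best is crate D, crate F, crate H, and crate C with total value 59.

59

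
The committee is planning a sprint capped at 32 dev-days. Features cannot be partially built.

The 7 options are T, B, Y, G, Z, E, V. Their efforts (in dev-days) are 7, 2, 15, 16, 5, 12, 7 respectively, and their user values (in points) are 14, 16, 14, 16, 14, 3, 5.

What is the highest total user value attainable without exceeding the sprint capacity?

Take T, B, G, and Z: effort 7 + 2 + 16 + 5 = 30 ≤ 32, user value 14 + 16 + 16 + 14 = 60.
No other feasible combination does better.

60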